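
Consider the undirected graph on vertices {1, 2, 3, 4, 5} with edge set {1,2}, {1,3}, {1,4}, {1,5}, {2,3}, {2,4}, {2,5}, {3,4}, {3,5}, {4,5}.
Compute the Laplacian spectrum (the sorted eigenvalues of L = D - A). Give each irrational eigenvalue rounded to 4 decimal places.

Reading degrees in the order [1, 2, 3, 4, 5] gives [4, 4, 4, 4, 4]; set D = diag(4, 4, 4, 4, 4) and form L = D - A. Diagonalising L (or applying a numerical eigensolver to the 5x5 matrix) gives the spectrum above. The single zero eigenvalue shows the graph is connected.

[0, 5, 5, 5, 5]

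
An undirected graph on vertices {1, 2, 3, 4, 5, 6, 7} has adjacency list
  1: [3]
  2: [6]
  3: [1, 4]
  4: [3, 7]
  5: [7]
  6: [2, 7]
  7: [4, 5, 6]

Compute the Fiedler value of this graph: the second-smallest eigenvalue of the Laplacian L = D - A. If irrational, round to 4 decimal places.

0.2603

With the vertex order [1, 2, 3, 4, 5, 6, 7], the degrees are [1, 1, 2, 2, 1, 2, 3], giving D = diag(1, 1, 2, 2, 1, 2, 3) and L = D - A. The sorted Laplacian eigenvalues are [0, 0.2603, 0.6262, 1.4055, 2.2742, 3.0996, 4.3342]; the algebraic connectivity is the second entry, 0.2603. There is one zero in the spectrum, matching the 1 component.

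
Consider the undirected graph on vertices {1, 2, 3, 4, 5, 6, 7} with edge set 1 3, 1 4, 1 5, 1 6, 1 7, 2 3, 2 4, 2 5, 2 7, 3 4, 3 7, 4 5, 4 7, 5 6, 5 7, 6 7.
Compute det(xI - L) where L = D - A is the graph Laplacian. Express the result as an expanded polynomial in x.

x^7 - 32x^6 + 420x^5 - 2888x^4 + 10944x^3 - 21596x^2 + 17255x

Reading degrees in the order [1, 2, 3, 4, 5, 6, 7] gives [5, 4, 4, 5, 5, 3, 6]; set D = diag(5, 4, 4, 5, 5, 3, 6) and form L = D - A. L has integer entries, so p(x) = det(xI - L) has integer coefficients. Expanding the determinant yields x^7 - 32x^6 + 420x^5 - 2888x^4 + 10944x^3 - 21596x^2 + 17255x. The constant term is 0 because L is singular (the all-ones vector lies in its kernel). There is one zero in the spectrum, matching the 1 component. The largest eigenvalue, 7, is at most the vertex count 7.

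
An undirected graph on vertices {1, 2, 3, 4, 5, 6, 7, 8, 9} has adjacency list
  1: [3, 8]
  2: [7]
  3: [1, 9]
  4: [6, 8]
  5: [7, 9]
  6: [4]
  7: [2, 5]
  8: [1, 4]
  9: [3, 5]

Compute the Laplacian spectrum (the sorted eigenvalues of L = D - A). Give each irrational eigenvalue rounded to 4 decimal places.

[0, 0.1206, 0.4679, 1, 1.6527, 2.3473, 3, 3.5321, 3.8794]

Reading degrees in the order [1, 2, 3, 4, 5, 6, 7, 8, 9] gives [2, 1, 2, 2, 2, 1, 2, 2, 2]; set D = diag(2, 1, 2, 2, 2, 1, 2, 2, 2) and form L = D - A. Since every row of L sums to 0, the all-ones vector is in the kernel and 0 is an eigenvalue. The single zero eigenvalue shows the graph is connected. The eigenvalues sum to 16, which equals trace(L) = 2|E|.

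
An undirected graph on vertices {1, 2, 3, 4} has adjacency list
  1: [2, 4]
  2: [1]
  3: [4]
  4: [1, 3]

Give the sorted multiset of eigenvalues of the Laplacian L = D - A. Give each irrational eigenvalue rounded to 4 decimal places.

With the vertex order [1, 2, 3, 4], the degrees are [2, 1, 1, 2], giving D = diag(2, 1, 1, 2) and L = D - A. Since every row of L sums to 0, the all-ones vector is in the kernel and 0 is an eigenvalue. The single zero eigenvalue shows the graph is connected.

[0, 0.5858, 2, 3.4142]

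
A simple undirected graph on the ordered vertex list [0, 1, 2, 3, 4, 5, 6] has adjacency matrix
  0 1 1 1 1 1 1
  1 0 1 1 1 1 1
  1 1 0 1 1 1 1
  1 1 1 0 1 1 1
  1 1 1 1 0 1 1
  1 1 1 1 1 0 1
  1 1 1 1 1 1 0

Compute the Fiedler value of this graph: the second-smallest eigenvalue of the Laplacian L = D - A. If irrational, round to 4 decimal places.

Reading degrees in the order [0, 1, 2, 3, 4, 5, 6] gives [6, 6, 6, 6, 6, 6, 6]; set D = diag(6, 6, 6, 6, 6, 6, 6) and form L = D - A. The sorted Laplacian eigenvalues are [0, 7, 7, 7, 7, 7, 7]; the algebraic connectivity is the second entry, 7. The largest eigenvalue, 7, is at most the vertex count 7.

7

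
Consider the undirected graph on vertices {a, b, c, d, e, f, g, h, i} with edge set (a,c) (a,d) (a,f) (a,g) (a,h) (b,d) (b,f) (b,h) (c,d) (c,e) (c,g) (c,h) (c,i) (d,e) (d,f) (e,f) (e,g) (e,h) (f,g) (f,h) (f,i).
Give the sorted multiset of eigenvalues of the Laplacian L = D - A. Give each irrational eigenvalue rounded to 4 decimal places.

[0, 1.9406, 2.7697, 4.6590, 5, 5, 6.5194, 7.5229, 8.5883]

With the vertex order [a, b, c, d, e, f, g, h, i], the degrees are [5, 3, 6, 5, 5, 7, 4, 5, 2], giving D = diag(5, 3, 6, 5, 5, 7, 4, 5, 2) and L = D - A. The multiplicity of 0 as a Laplacian eigenvalue equals the number of connected components. There is one zero in the spectrum, matching the 1 component.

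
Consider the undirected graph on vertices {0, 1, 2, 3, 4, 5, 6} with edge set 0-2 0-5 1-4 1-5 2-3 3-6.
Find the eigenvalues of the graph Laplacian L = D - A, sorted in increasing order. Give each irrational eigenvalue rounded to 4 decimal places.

[0, 0.1981, 0.7530, 1.5550, 2.4450, 3.2470, 3.8019]

Reading degrees in the order [0, 1, 2, 3, 4, 5, 6] gives [2, 2, 2, 2, 1, 2, 1]; set D = diag(2, 2, 2, 2, 1, 2, 1) and form L = D - A. Diagonalising L (or applying a numerical eigensolver to the 7x7 matrix) gives the spectrum above. The single zero eigenvalue shows the graph is connected.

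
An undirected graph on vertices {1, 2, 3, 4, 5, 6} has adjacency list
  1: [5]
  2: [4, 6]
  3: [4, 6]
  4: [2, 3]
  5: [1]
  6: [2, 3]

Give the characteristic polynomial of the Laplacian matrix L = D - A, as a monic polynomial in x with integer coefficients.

x^6 - 10x^5 + 36x^4 - 56x^3 + 32x^2

Each diagonal entry of L is the vertex degree and each off-diagonal entry is -1 where an edge is present, 0 otherwise; in the order [1, 2, 3, 4, 5, 6] the diagonal is [1, 2, 2, 2, 1, 2]. The eigenvalues of L are [0, 0, 2, 2, 2, 4]; the characteristic polynomial is the product of (x - lambda_i), which multiplies out to x^6 - 10x^5 + 36x^4 - 56x^3 + 32x^2. The constant term is 0 because L is singular (the all-ones vector lies in its kernel). The largest eigenvalue, 4, is at most the vertex count 6. There are 2 zeros in the spectrum, matching the 2 components.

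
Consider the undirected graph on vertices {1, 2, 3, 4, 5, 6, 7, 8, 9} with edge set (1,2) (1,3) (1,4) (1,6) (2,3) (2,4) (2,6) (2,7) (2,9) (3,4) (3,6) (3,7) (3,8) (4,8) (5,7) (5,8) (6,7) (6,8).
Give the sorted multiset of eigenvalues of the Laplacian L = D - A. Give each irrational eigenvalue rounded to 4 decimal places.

[0, 0.9108, 1.7701, 3.4445, 4.2211, 4.7973, 6.5102, 7.0087, 7.3373]

Each diagonal entry of L is the vertex degree and each off-diagonal entry is -1 where an edge is present, 0 otherwise; in the order [1, 2, 3, 4, 5, 6, 7, 8, 9] the diagonal is [4, 6, 6, 4, 2, 5, 4, 4, 1]. The multiplicity of 0 as a Laplacian eigenvalue equals the number of connected components. The single zero eigenvalue shows the graph is connected. There is one zero in the spectrum, matching the 1 component.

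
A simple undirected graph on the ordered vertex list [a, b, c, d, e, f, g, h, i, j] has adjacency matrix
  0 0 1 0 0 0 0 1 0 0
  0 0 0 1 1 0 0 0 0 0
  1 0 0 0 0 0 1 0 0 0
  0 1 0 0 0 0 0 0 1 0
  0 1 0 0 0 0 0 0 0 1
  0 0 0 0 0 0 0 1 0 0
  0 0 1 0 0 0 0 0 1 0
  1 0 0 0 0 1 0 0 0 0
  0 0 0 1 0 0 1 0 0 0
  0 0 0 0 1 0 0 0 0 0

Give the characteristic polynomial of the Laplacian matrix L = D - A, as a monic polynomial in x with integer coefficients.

Reading degrees in the order [a, b, c, d, e, f, g, h, i, j] gives [2, 2, 2, 2, 2, 1, 2, 2, 2, 1]; set D = diag(2, 2, 2, 2, 2, 1, 2, 2, 2, 1) and form L = D - A. Computing det(xI - L) by cofactor expansion (or equivalently via sum-over-permutations) gives x^10 - 18x^9 + 136x^8 - 560x^7 + 1365x^6 - 2002x^5 + 1716x^4 - 792x^3 + 165x^2 - 10x. Since p(0) = det(-L) = 0, x divides p(x).

x^10 - 18x^9 + 136x^8 - 560x^7 + 1365x^6 - 2002x^5 + 1716x^4 - 792x^3 + 165x^2 - 10x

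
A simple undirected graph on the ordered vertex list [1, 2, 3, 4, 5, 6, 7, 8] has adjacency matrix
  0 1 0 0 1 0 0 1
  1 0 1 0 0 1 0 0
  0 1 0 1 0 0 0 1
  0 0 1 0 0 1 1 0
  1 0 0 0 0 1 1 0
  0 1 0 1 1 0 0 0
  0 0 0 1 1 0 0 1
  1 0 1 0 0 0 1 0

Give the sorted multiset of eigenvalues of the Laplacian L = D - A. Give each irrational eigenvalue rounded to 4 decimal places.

[0, 2, 2, 2, 4, 4, 4, 6]

Reading degrees in the order [1, 2, 3, 4, 5, 6, 7, 8] gives [3, 3, 3, 3, 3, 3, 3, 3]; set D = diag(3, 3, 3, 3, 3, 3, 3, 3) and form L = D - A. Since every row of L sums to 0, the all-ones vector is in the kernel and 0 is an eigenvalue. The single zero eigenvalue shows the graph is connected.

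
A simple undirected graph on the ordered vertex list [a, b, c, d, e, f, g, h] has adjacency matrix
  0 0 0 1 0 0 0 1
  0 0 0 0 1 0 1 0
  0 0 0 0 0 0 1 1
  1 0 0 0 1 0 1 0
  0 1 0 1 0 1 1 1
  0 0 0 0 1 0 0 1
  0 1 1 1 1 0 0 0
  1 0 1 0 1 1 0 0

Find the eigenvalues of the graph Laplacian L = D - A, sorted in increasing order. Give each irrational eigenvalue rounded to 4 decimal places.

Reading degrees in the order [a, b, c, d, e, f, g, h] gives [2, 2, 2, 3, 5, 2, 4, 4]; set D = diag(2, 2, 2, 3, 5, 2, 4, 4) and form L = D - A. L is symmetric positive semidefinite, so every eigenvalue is real and nonnegative. There is one zero in the spectrum, matching the 1 component.

[0, 1.4048, 1.6163, 1.7595, 2.9707, 4.7128, 5.1579, 6.3779]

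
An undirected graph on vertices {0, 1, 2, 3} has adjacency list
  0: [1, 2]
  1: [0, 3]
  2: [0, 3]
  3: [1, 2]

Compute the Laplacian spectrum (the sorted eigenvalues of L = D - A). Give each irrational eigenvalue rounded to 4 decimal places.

[0, 2, 2, 4]

Reading degrees in the order [0, 1, 2, 3] gives [2, 2, 2, 2]; set D = diag(2, 2, 2, 2) and form L = D - A. Diagonalising L (or applying a numerical eigensolver to the 4x4 matrix) gives the spectrum above. The single zero eigenvalue shows the graph is connected.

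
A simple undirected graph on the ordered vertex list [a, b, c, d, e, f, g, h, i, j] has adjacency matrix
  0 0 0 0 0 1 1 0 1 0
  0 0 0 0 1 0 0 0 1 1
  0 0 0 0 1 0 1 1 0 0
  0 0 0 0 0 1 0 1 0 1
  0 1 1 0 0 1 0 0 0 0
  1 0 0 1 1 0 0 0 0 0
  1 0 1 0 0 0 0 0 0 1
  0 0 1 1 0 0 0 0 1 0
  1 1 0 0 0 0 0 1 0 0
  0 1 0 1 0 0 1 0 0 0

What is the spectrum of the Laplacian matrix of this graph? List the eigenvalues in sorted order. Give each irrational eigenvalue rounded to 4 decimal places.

[0, 2, 2, 2, 2, 2, 5, 5, 5, 5]

With the vertex order [a, b, c, d, e, f, g, h, i, j], the degrees are [3, 3, 3, 3, 3, 3, 3, 3, 3, 3], giving D = diag(3, 3, 3, 3, 3, 3, 3, 3, 3, 3) and L = D - A. The multiplicity of 0 as a Laplacian eigenvalue equals the number of connected components. There is one zero in the spectrum, matching the 1 component.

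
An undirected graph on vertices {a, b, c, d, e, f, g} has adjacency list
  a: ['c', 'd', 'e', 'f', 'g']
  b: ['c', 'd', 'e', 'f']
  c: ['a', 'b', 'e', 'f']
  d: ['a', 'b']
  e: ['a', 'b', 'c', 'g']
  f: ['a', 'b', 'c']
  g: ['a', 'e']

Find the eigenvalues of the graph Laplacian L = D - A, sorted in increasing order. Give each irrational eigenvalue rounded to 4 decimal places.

[0, 1.6452, 2.1251, 3.6821, 4.6039, 5.3813, 6.5624]

With the vertex order [a, b, c, d, e, f, g], the degrees are [5, 4, 4, 2, 4, 3, 2], giving D = diag(5, 4, 4, 2, 4, 3, 2) and L = D - A. Since every row of L sums to 0, the all-ones vector is in the kernel and 0 is an eigenvalue. There is one zero in the spectrum, matching the 1 component. By the matrix-tree theorem the graph has (1/7) * product of the nonzero eigenvalues = 299 spanning trees.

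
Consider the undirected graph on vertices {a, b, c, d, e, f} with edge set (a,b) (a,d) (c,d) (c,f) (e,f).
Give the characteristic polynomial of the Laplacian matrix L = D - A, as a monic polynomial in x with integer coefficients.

x^6 - 10x^5 + 36x^4 - 56x^3 + 35x^2 - 6x

Each diagonal entry of L is the vertex degree and each off-diagonal entry is -1 where an edge is present, 0 otherwise; in the order [a, b, c, d, e, f] the diagonal is [2, 1, 2, 2, 1, 2]. Computing det(xI - L) by cofactor expansion (or equivalently via sum-over-permutations) gives x^6 - 10x^5 + 36x^4 - 56x^3 + 35x^2 - 6x. The constant term is 0 because L is singular (the all-ones vector lies in its kernel). The largest eigenvalue, 3.7321, is at most the vertex count 6.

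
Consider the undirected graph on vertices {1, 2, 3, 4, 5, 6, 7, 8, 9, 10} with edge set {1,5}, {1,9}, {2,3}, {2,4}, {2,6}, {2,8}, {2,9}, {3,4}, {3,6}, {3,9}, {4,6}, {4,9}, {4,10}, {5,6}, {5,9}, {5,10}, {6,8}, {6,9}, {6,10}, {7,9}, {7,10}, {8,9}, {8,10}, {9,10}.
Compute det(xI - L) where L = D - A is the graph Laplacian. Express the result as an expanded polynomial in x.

With the vertex order [1, 2, 3, 4, 5, 6, 7, 8, 9, 10], the degrees are [2, 5, 4, 5, 4, 7, 2, 4, 9, 6], giving D = diag(2, 5, 4, 5, 4, 7, 2, 4, 9, 6) and L = D - A. L has integer entries, so p(x) = det(xI - L) has integer coefficients. Expanding the determinant yields x^10 - 48x^9 + 992x^8 - 11560x^7 + 83491x^6 - 386368x^5 + 1141450x^4 - 2067372x^3 + 2074362x^2 - 876420x. The constant term is 0 because L is singular (the all-ones vector lies in its kernel). By the matrix-tree theorem the graph has (1/10) * product of the nonzero eigenvalues = 87642 spanning trees.

x^10 - 48x^9 + 992x^8 - 11560x^7 + 83491x^6 - 386368x^5 + 1141450x^4 - 2067372x^3 + 2074362x^2 - 876420x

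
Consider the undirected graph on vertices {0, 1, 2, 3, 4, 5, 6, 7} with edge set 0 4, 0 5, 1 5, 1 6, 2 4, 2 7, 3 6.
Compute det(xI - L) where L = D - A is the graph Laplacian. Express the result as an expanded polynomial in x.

x^8 - 14x^7 + 78x^6 - 220x^5 + 330x^4 - 252x^3 + 84x^2 - 8x

Each diagonal entry of L is the vertex degree and each off-diagonal entry is -1 where an edge is present, 0 otherwise; in the order [0, 1, 2, 3, 4, 5, 6, 7] the diagonal is [2, 2, 2, 1, 2, 2, 2, 1]. Computing det(xI - L) by cofactor expansion (or equivalently via sum-over-permutations) gives x^8 - 14x^7 + 78x^6 - 220x^5 + 330x^4 - 252x^3 + 84x^2 - 8x. Since p(0) = det(-L) = 0, x divides p(x). There is one zero in the spectrum, matching the 1 component. The eigenvalues sum to 14, which equals trace(L) = 2|E|.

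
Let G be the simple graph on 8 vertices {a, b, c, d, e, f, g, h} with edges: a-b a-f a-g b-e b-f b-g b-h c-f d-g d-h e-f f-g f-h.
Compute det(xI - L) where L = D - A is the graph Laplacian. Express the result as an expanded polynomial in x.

x^8 - 26x^7 + 273x^6 - 1490x^5 + 4534x^4 - 7644x^3 + 6571x^2 - 2208x

Each diagonal entry of L is the vertex degree and each off-diagonal entry is -1 where an edge is present, 0 otherwise; in the order [a, b, c, d, e, f, g, h] the diagonal is [3, 5, 1, 2, 2, 6, 4, 3]. Computing det(xI - L) by cofactor expansion (or equivalently via sum-over-permutations) gives x^8 - 26x^7 + 273x^6 - 1490x^5 + 4534x^4 - 7644x^3 + 6571x^2 - 2208x. Since p(0) = det(-L) = 0, x divides p(x).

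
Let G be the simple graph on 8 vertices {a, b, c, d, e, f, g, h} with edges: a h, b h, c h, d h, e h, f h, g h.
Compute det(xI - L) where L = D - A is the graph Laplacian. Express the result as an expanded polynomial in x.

Reading degrees in the order [a, b, c, d, e, f, g, h] gives [1, 1, 1, 1, 1, 1, 1, 7]; set D = diag(1, 1, 1, 1, 1, 1, 1, 7) and form L = D - A. Computing det(xI - L) by cofactor expansion (or equivalently via sum-over-permutations) gives x^8 - 14x^7 + 63x^6 - 140x^5 + 175x^4 - 126x^3 + 49x^2 - 8x. The constant term is 0 because L is singular (the all-ones vector lies in its kernel). The eigenvalues sum to 14, which equals trace(L) = 2|E|.

x^8 - 14x^7 + 63x^6 - 140x^5 + 175x^4 - 126x^3 + 49x^2 - 8x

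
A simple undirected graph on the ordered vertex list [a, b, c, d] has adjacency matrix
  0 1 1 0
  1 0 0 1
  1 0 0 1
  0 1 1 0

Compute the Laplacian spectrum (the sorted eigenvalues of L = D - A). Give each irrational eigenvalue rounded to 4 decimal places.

With the vertex order [a, b, c, d], the degrees are [2, 2, 2, 2], giving D = diag(2, 2, 2, 2) and L = D - A. Since every row of L sums to 0, the all-ones vector is in the kernel and 0 is an eigenvalue. The single zero eigenvalue shows the graph is connected. There is one zero in the spectrum, matching the 1 component.

[0, 2, 2, 4]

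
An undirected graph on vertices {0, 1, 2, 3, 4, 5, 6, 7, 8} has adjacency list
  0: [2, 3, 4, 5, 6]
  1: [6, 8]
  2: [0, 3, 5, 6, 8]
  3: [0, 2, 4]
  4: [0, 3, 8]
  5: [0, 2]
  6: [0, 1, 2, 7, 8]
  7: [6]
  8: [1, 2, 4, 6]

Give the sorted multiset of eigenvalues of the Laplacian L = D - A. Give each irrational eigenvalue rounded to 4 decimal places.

[0, 0.8354, 1.4193, 1.9475, 3.5601, 3.9432, 5.0383, 6.5187, 6.7375]

With the vertex order [0, 1, 2, 3, 4, 5, 6, 7, 8], the degrees are [5, 2, 5, 3, 3, 2, 5, 1, 4], giving D = diag(5, 2, 5, 3, 3, 2, 5, 1, 4) and L = D - A. Since every row of L sums to 0, the all-ones vector is in the kernel and 0 is an eigenvalue. The single zero eigenvalue shows the graph is connected. There is one zero in the spectrum, matching the 1 component.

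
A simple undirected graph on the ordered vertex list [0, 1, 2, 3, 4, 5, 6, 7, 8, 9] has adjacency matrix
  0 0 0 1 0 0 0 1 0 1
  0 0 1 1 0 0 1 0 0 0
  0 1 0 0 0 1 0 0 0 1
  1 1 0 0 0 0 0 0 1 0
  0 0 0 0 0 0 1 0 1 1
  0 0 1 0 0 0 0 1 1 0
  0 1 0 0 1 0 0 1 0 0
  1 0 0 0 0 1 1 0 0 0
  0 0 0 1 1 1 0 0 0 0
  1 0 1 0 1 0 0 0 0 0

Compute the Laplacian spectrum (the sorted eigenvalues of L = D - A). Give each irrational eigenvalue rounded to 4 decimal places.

With the vertex order [0, 1, 2, 3, 4, 5, 6, 7, 8, 9], the degrees are [3, 3, 3, 3, 3, 3, 3, 3, 3, 3], giving D = diag(3, 3, 3, 3, 3, 3, 3, 3, 3, 3) and L = D - A. Diagonalising L (or applying a numerical eigensolver to the 10x10 matrix) gives the spectrum above. The single zero eigenvalue shows the graph is connected. The eigenvalues sum to 30, which equals trace(L) = 2|E|.

[0, 2, 2, 2, 2, 2, 5, 5, 5, 5]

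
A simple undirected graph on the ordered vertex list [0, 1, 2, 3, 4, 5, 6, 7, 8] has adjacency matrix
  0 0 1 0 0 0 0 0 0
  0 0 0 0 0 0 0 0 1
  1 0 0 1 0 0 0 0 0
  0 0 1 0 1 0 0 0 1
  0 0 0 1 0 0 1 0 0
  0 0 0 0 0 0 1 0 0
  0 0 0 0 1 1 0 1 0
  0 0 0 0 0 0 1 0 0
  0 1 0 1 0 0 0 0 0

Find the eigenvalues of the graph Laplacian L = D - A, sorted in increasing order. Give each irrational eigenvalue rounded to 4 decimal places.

[0, 0.1953, 0.3820, 1, 1.2108, 2.1449, 2.6180, 3.9064, 4.5426]

Reading degrees in the order [0, 1, 2, 3, 4, 5, 6, 7, 8] gives [1, 1, 2, 3, 2, 1, 3, 1, 2]; set D = diag(1, 1, 2, 3, 2, 1, 3, 1, 2) and form L = D - A. The multiplicity of 0 as a Laplacian eigenvalue equals the number of connected components. The single zero eigenvalue shows the graph is connected.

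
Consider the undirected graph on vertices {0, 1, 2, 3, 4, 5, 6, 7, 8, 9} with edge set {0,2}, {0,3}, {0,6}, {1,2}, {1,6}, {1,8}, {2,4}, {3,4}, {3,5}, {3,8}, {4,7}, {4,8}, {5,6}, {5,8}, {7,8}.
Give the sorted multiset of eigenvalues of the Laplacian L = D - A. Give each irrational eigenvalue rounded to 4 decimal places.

[0, 0, 1.3393, 2.0575, 2.5588, 3, 4.1013, 4.5605, 5.9243, 6.4583]

With the vertex order [0, 1, 2, 3, 4, 5, 6, 7, 8, 9], the degrees are [3, 3, 3, 4, 4, 3, 3, 2, 5, 0], giving D = diag(3, 3, 3, 4, 4, 3, 3, 2, 5, 0) and L = D - A. Since every row of L sums to 0, the all-ones vector is in the kernel and 0 is an eigenvalue. The 2 zero eigenvalues correspond to the 2 connected components. The largest eigenvalue, 6.4583, is at most the vertex count 10. The eigenvalues sum to 30, which equals trace(L) = 2|E|.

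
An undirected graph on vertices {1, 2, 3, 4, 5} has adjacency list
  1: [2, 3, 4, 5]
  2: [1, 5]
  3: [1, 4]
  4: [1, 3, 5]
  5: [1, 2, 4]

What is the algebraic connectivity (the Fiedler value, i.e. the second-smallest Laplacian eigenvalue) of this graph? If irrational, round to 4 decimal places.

Reading degrees in the order [1, 2, 3, 4, 5] gives [4, 2, 2, 3, 3]; set D = diag(4, 2, 2, 3, 3) and form L = D - A. The smallest Laplacian eigenvalue is always 0. The next one, lambda_2 = 1.5858, measures how hard the graph is to disconnect: larger values mean better connectivity. By the matrix-tree theorem the graph has (1/5) * product of the nonzero eigenvalues = 21 spanning trees.

1.5858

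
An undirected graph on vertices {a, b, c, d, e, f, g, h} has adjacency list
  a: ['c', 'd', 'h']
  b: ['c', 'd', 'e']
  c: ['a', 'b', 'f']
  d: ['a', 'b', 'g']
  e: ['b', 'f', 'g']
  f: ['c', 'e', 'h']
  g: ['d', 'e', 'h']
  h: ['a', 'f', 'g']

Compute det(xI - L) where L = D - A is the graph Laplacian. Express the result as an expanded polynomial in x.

With the vertex order [a, b, c, d, e, f, g, h], the degrees are [3, 3, 3, 3, 3, 3, 3, 3], giving D = diag(3, 3, 3, 3, 3, 3, 3, 3) and L = D - A. Computing det(xI - L) by cofactor expansion (or equivalently via sum-over-permutations) gives x^8 - 24x^7 + 240x^6 - 1296x^5 + 4080x^4 - 7488x^3 + 7424x^2 - 3072x. The coefficient of x^7 equals -trace(L) = -24, matching the sum of degrees. The largest eigenvalue, 6, is at most the vertex count 8.

x^8 - 24x^7 + 240x^6 - 1296x^5 + 4080x^4 - 7488x^3 + 7424x^2 - 3072x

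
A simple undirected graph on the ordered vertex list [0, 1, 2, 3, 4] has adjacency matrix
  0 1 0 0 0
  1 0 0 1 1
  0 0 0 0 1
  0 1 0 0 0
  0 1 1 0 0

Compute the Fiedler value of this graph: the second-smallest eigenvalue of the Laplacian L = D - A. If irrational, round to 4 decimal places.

Reading degrees in the order [0, 1, 2, 3, 4] gives [1, 3, 1, 1, 2]; set D = diag(1, 3, 1, 1, 2) and form L = D - A. The smallest Laplacian eigenvalue is always 0. The next one, lambda_2 = 0.5188, measures how hard the graph is to disconnect: larger values mean better connectivity.

0.5188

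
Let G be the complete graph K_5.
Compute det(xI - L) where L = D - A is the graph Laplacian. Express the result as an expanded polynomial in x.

x^5 - 20x^4 + 150x^3 - 500x^2 + 625x

The graph has 5 vertices and degree multiset [4, 4, 4, 4, 4]; D is the diagonal matrix of degrees and L = D - A. Computing det(xI - L) by cofactor expansion (or equivalently via sum-over-permutations) gives x^5 - 20x^4 + 150x^3 - 500x^2 + 625x. The coefficient of x^4 equals -trace(L) = -20, matching the sum of degrees. There is one zero in the spectrum, matching the 1 component. The largest eigenvalue, 5, is at most the vertex count 5.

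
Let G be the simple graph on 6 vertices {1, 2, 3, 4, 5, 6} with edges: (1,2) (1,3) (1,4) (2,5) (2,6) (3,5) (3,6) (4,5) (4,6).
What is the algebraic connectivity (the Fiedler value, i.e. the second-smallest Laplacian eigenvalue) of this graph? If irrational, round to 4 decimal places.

3

Each diagonal entry of L is the vertex degree and each off-diagonal entry is -1 where an edge is present, 0 otherwise; in the order [1, 2, 3, 4, 5, 6] the diagonal is [3, 3, 3, 3, 3, 3]. Computing the eigenvalues of L and sorting gives [0, 3, 3, 3, 3, 6]. The Fiedler value lambda_2 = 3 is strictly positive, so the graph is connected. By the matrix-tree theorem the graph has (1/6) * product of the nonzero eigenvalues = 81 spanning trees.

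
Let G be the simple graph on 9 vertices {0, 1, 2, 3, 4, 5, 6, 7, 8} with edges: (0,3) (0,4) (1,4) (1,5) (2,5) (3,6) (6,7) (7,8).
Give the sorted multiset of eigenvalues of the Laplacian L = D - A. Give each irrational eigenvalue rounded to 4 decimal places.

With the vertex order [0, 1, 2, 3, 4, 5, 6, 7, 8], the degrees are [2, 2, 1, 2, 2, 2, 2, 2, 1], giving D = diag(2, 2, 1, 2, 2, 2, 2, 2, 1) and L = D - A. L is symmetric positive semidefinite, so every eigenvalue is real and nonnegative. The single zero eigenvalue shows the graph is connected.

[0, 0.1206, 0.4679, 1, 1.6527, 2.3473, 3, 3.5321, 3.8794]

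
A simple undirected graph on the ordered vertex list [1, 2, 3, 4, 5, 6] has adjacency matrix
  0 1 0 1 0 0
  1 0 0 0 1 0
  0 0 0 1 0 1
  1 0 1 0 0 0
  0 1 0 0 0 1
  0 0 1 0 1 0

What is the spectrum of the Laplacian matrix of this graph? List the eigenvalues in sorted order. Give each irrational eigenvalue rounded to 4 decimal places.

[0, 1, 1, 3, 3, 4]

Each diagonal entry of L is the vertex degree and each off-diagonal entry is -1 where an edge is present, 0 otherwise; in the order [1, 2, 3, 4, 5, 6] the diagonal is [2, 2, 2, 2, 2, 2]. The multiplicity of 0 as a Laplacian eigenvalue equals the number of connected components. The single zero eigenvalue shows the graph is connected. There is one zero in the spectrum, matching the 1 component.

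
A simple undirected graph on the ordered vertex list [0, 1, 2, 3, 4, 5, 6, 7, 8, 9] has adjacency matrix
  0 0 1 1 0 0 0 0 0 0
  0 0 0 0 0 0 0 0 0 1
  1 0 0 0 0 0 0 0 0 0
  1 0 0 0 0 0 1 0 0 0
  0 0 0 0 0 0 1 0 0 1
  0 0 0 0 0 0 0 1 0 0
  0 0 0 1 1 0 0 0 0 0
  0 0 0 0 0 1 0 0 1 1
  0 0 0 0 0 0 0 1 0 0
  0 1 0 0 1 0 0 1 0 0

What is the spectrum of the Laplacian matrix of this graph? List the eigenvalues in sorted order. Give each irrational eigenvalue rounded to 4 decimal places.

With the vertex order [0, 1, 2, 3, 4, 5, 6, 7, 8, 9], the degrees are [2, 1, 1, 2, 2, 1, 2, 3, 1, 3], giving D = diag(2, 1, 1, 2, 2, 1, 2, 3, 1, 3) and L = D - A. The multiplicity of 0 as a Laplacian eigenvalue equals the number of connected components.

[0, 0.1236, 0.4790, 0.7723, 1, 1.5904, 2.5350, 3.1669, 3.6885, 4.6442]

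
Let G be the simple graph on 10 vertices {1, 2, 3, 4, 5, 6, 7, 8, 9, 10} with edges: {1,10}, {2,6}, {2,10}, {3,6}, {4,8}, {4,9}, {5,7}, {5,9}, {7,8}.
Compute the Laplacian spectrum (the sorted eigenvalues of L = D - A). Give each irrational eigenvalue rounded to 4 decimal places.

[0, 0, 0.3820, 1.3820, 1.3820, 1.3820, 2.6180, 3.6180, 3.6180, 3.6180]

With the vertex order [1, 2, 3, 4, 5, 6, 7, 8, 9, 10], the degrees are [1, 2, 1, 2, 2, 2, 2, 2, 2, 2], giving D = diag(1, 2, 1, 2, 2, 2, 2, 2, 2, 2) and L = D - A. The multiplicity of 0 as a Laplacian eigenvalue equals the number of connected components. The 2 zero eigenvalues correspond to the 2 connected components. There are 2 zeros in the spectrum, matching the 2 components. The largest eigenvalue, 3.6180, is at most the vertex count 10.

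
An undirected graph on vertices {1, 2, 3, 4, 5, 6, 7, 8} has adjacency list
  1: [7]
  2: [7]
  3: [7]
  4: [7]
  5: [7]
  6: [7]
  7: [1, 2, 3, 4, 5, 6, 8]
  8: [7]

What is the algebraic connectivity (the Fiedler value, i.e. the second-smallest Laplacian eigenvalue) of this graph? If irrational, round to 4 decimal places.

1

Each diagonal entry of L is the vertex degree and each off-diagonal entry is -1 where an edge is present, 0 otherwise; in the order [1, 2, 3, 4, 5, 6, 7, 8] the diagonal is [1, 1, 1, 1, 1, 1, 7, 1]. Computing the eigenvalues of L and sorting gives [0, 1, 1, 1, 1, 1, 1, 8]. The Fiedler value lambda_2 = 1 is strictly positive, so the graph is connected. By the matrix-tree theorem the graph has (1/8) * product of the nonzero eigenvalues = 1 spanning tree.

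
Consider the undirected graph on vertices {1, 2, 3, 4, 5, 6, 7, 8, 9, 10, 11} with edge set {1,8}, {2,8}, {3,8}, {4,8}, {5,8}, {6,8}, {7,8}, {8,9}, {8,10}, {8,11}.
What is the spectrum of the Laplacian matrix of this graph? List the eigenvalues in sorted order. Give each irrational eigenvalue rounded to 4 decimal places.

Each diagonal entry of L is the vertex degree and each off-diagonal entry is -1 where an edge is present, 0 otherwise; in the order [1, 2, 3, 4, 5, 6, 7, 8, 9, 10, 11] the diagonal is [1, 1, 1, 1, 1, 1, 1, 10, 1, 1, 1]. Diagonalising L (or applying a numerical eigensolver to the 11x11 matrix) gives the spectrum above. The single zero eigenvalue shows the graph is connected. There is one zero in the spectrum, matching the 1 component.

[0, 1, 1, 1, 1, 1, 1, 1, 1, 1, 11]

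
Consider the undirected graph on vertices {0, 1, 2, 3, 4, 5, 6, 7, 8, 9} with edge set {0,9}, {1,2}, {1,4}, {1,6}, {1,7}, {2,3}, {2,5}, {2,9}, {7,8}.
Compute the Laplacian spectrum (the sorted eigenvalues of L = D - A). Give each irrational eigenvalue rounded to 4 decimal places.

With the vertex order [0, 1, 2, 3, 4, 5, 6, 7, 8, 9], the degrees are [1, 4, 4, 1, 1, 1, 1, 2, 1, 2], giving D = diag(1, 4, 4, 1, 1, 1, 1, 2, 1, 2) and L = D - A. Diagonalising L (or applying a numerical eigensolver to the 10x10 matrix) gives the spectrum above. The single zero eigenvalue shows the graph is connected. By the matrix-tree theorem the graph has (1/10) * product of the nonzero eigenvalues = 1 spanning tree. There is one zero in the spectrum, matching the 1 component.

[0, 0.2330, 0.5188, 0.6158, 1, 1, 2.3111, 2.4408, 4.1701, 5.7105]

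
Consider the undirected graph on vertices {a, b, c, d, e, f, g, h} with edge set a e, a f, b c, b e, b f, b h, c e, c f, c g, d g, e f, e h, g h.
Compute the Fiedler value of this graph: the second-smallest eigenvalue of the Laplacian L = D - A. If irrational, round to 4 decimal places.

With the vertex order [a, b, c, d, e, f, g, h], the degrees are [2, 4, 4, 1, 5, 4, 3, 3], giving D = diag(2, 4, 4, 1, 5, 4, 3, 3) and L = D - A. The smallest Laplacian eigenvalue is always 0. The next one, lambda_2 = 0.6490, measures how hard the graph is to disconnect: larger values mean better connectivity. There is one zero in the spectrum, matching the 1 component.

0.6490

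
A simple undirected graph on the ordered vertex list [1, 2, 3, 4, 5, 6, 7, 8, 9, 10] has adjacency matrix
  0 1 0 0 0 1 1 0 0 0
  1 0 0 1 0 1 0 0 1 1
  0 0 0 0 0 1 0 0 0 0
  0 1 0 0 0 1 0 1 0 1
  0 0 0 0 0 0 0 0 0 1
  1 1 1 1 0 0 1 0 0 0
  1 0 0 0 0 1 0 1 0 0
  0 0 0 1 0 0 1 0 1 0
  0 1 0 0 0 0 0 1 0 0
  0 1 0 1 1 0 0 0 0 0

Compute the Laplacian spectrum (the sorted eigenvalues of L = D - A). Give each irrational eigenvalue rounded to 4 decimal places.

[0, 0.5893, 0.9023, 1.7397, 2.3889, 2.8049, 4.1844, 4.6863, 6.1669, 6.5373]

Reading degrees in the order [1, 2, 3, 4, 5, 6, 7, 8, 9, 10] gives [3, 5, 1, 4, 1, 5, 3, 3, 2, 3]; set D = diag(3, 5, 1, 4, 1, 5, 3, 3, 2, 3) and form L = D - A. Diagonalising L (or applying a numerical eigensolver to the 10x10 matrix) gives the spectrum above. The single zero eigenvalue shows the graph is connected. The largest eigenvalue, 6.5373, is at most the vertex count 10.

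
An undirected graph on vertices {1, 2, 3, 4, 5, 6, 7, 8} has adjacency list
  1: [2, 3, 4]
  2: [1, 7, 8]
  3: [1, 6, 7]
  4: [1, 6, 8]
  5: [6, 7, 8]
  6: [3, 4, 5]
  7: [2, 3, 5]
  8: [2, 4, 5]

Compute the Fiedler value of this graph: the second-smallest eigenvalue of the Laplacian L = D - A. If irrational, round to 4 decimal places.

2

Reading degrees in the order [1, 2, 3, 4, 5, 6, 7, 8] gives [3, 3, 3, 3, 3, 3, 3, 3]; set D = diag(3, 3, 3, 3, 3, 3, 3, 3) and form L = D - A. Computing the eigenvalues of L and sorting gives [0, 2, 2, 2, 4, 4, 4, 6]. The Fiedler value lambda_2 = 2 is strictly positive, so the graph is connected. The largest eigenvalue, 6, is at most the vertex count 8.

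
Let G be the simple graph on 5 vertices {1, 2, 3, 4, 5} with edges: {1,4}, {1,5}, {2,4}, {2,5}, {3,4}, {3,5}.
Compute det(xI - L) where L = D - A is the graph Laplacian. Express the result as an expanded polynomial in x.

Reading degrees in the order [1, 2, 3, 4, 5] gives [2, 2, 2, 3, 3]; set D = diag(2, 2, 2, 3, 3) and form L = D - A. The eigenvalues of L are [0, 2, 2, 3, 5]; the characteristic polynomial is the product of (x - lambda_i), which multiplies out to x^5 - 12x^4 + 51x^3 - 92x^2 + 60x. Since p(0) = det(-L) = 0, x divides p(x). By the matrix-tree theorem the graph has (1/5) * product of the nonzero eigenvalues = 12 spanning trees.

x^5 - 12x^4 + 51x^3 - 92x^2 + 60x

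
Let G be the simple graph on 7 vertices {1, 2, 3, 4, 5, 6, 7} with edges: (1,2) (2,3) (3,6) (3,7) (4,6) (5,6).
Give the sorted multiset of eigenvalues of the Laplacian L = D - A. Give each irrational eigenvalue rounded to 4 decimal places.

Each diagonal entry of L is the vertex degree and each off-diagonal entry is -1 where an edge is present, 0 otherwise; in the order [1, 2, 3, 4, 5, 6, 7] the diagonal is [1, 2, 3, 1, 1, 3, 1]. L is symmetric positive semidefinite, so every eigenvalue is real and nonnegative. The single zero eigenvalue shows the graph is connected.

[0, 0.3217, 0.6802, 1, 2.1397, 3.2297, 4.6287]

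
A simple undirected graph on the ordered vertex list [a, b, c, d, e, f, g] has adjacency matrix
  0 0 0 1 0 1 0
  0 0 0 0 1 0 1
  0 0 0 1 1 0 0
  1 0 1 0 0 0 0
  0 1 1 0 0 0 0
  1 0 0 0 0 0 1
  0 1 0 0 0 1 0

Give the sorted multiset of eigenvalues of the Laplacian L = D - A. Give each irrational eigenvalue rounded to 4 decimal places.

With the vertex order [a, b, c, d, e, f, g], the degrees are [2, 2, 2, 2, 2, 2, 2], giving D = diag(2, 2, 2, 2, 2, 2, 2) and L = D - A. Diagonalising L (or applying a numerical eigensolver to the 7x7 matrix) gives the spectrum above. The single zero eigenvalue shows the graph is connected. The eigenvalues sum to 14, which equals trace(L) = 2|E|.

[0, 0.7530, 0.7530, 2.4450, 2.4450, 3.8019, 3.8019]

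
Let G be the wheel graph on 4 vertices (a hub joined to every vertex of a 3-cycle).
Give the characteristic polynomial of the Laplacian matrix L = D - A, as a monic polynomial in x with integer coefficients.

x^4 - 12x^3 + 48x^2 - 64x

The graph has 4 vertices and degree multiset [3, 3, 3, 3]; D is the diagonal matrix of degrees and L = D - A. The eigenvalues of L are [0, 4, 4, 4]; the characteristic polynomial is the product of (x - lambda_i), which multiplies out to x^4 - 12x^3 + 48x^2 - 64x. Since p(0) = det(-L) = 0, x divides p(x).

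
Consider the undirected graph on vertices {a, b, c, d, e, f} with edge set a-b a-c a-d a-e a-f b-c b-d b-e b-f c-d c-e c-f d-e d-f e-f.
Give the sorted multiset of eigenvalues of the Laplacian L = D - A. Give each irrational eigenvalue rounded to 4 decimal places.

[0, 6, 6, 6, 6, 6]

Each diagonal entry of L is the vertex degree and each off-diagonal entry is -1 where an edge is present, 0 otherwise; in the order [a, b, c, d, e, f] the diagonal is [5, 5, 5, 5, 5, 5]. L is symmetric positive semidefinite, so every eigenvalue is real and nonnegative. The single zero eigenvalue shows the graph is connected. By the matrix-tree theorem the graph has (1/6) * product of the nonzero eigenvalues = 1296 spanning trees.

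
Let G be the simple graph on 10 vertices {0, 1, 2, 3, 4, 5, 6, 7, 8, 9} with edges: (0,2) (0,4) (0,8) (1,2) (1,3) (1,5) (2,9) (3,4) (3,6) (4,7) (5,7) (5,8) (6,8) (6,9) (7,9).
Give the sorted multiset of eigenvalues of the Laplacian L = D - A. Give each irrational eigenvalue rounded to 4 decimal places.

[0, 2, 2, 2, 2, 2, 5, 5, 5, 5]

With the vertex order [0, 1, 2, 3, 4, 5, 6, 7, 8, 9], the degrees are [3, 3, 3, 3, 3, 3, 3, 3, 3, 3], giving D = diag(3, 3, 3, 3, 3, 3, 3, 3, 3, 3) and L = D - A. L is symmetric positive semidefinite, so every eigenvalue is real and nonnegative. The eigenvalues sum to 30, which equals trace(L) = 2|E|. The largest eigenvalue, 5, is at most the vertex count 10.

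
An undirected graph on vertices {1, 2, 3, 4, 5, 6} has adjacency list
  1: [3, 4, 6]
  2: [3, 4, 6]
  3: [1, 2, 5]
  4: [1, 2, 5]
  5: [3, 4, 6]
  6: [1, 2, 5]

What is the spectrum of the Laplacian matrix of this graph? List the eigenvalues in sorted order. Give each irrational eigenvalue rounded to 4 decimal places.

[0, 3, 3, 3, 3, 6]

With the vertex order [1, 2, 3, 4, 5, 6], the degrees are [3, 3, 3, 3, 3, 3], giving D = diag(3, 3, 3, 3, 3, 3) and L = D - A. Diagonalising L (or applying a numerical eigensolver to the 6x6 matrix) gives the spectrum above. The single zero eigenvalue shows the graph is connected.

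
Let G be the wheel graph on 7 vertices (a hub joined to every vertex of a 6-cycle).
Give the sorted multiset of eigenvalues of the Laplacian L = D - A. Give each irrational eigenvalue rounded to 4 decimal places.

The graph has 7 vertices and degree multiset [6, 3, 3, 3, 3, 3, 3]; D is the diagonal matrix of degrees and L = D - A. Diagonalising L (or applying a numerical eigensolver to the 7x7 matrix) gives the spectrum above. The single zero eigenvalue shows the graph is connected. There is one zero in the spectrum, matching the 1 component. The eigenvalues sum to 24, which equals trace(L) = 2|E|.

[0, 2, 2, 4, 4, 5, 7]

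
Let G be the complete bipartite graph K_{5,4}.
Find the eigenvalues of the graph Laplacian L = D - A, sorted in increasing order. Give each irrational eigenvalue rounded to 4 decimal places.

[0, 4, 4, 4, 4, 5, 5, 5, 9]

The graph has 9 vertices and degree multiset [5, 5, 5, 5, 4, 4, 4, 4, 4]; D is the diagonal matrix of degrees and L = D - A. The multiplicity of 0 as a Laplacian eigenvalue equals the number of connected components. The single zero eigenvalue shows the graph is connected. The eigenvalues sum to 40, which equals trace(L) = 2|E|.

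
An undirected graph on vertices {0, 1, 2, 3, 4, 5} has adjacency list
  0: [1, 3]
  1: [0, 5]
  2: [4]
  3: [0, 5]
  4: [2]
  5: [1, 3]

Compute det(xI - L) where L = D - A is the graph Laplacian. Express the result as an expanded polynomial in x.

x^6 - 10x^5 + 36x^4 - 56x^3 + 32x^2

With the vertex order [0, 1, 2, 3, 4, 5], the degrees are [2, 2, 1, 2, 1, 2], giving D = diag(2, 2, 1, 2, 1, 2) and L = D - A. L has integer entries, so p(x) = det(xI - L) has integer coefficients. Expanding the determinant yields x^6 - 10x^5 + 36x^4 - 56x^3 + 32x^2. The coefficient of x^5 equals -trace(L) = -10, matching the sum of degrees. The eigenvalues sum to 10, which equals trace(L) = 2|E|.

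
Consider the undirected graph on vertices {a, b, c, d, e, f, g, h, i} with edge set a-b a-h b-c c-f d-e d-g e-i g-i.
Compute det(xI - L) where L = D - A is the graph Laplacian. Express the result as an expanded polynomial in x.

x^9 - 16x^8 + 105x^7 - 364x^6 + 713x^5 - 776x^4 + 420x^3 - 80x^2

Each diagonal entry of L is the vertex degree and each off-diagonal entry is -1 where an edge is present, 0 otherwise; in the order [a, b, c, d, e, f, g, h, i] the diagonal is [2, 2, 2, 2, 2, 1, 2, 1, 2]. L has integer entries, so p(x) = det(xI - L) has integer coefficients. Expanding the determinant yields x^9 - 16x^8 + 105x^7 - 364x^6 + 713x^5 - 776x^4 + 420x^3 - 80x^2. The coefficient of x^8 equals -trace(L) = -16, matching the sum of degrees. The eigenvalues sum to 16, which equals trace(L) = 2|E|. The largest eigenvalue, 4, is at most the vertex count 9.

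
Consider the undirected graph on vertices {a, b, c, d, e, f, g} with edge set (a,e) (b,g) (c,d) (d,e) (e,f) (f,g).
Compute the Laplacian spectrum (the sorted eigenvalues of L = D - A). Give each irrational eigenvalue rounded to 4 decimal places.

With the vertex order [a, b, c, d, e, f, g], the degrees are [1, 1, 1, 2, 3, 2, 2], giving D = diag(1, 1, 1, 2, 3, 2, 2) and L = D - A. Diagonalising L (or applying a numerical eigensolver to the 7x7 matrix) gives the spectrum above. The single zero eigenvalue shows the graph is connected. By the matrix-tree theorem the graph has (1/7) * product of the nonzero eigenvalues = 1 spanning tree. There is one zero in the spectrum, matching the 1 component.

[0, 0.2603, 0.6262, 1.4055, 2.2742, 3.0996, 4.3342]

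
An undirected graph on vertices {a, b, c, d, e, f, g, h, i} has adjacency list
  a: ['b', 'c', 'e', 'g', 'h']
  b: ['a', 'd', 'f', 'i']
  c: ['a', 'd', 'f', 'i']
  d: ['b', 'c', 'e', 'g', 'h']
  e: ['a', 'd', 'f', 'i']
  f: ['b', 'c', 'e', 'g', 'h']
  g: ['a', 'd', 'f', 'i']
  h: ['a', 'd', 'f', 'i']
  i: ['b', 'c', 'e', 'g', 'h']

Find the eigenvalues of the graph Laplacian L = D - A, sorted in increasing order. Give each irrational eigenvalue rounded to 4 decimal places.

[0, 4, 4, 4, 4, 5, 5, 5, 9]

With the vertex order [a, b, c, d, e, f, g, h, i], the degrees are [5, 4, 4, 5, 4, 5, 4, 4, 5], giving D = diag(5, 4, 4, 5, 4, 5, 4, 4, 5) and L = D - A. L is symmetric positive semidefinite, so every eigenvalue is real and nonnegative. There is one zero in the spectrum, matching the 1 component.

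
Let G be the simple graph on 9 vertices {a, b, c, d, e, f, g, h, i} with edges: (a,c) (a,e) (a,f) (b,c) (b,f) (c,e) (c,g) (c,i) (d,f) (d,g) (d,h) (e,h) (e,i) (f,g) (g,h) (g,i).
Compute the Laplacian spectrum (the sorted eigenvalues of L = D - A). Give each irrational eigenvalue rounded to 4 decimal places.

Each diagonal entry of L is the vertex degree and each off-diagonal entry is -1 where an edge is present, 0 otherwise; in the order [a, b, c, d, e, f, g, h, i] the diagonal is [3, 2, 5, 3, 4, 4, 5, 3, 3]. L is symmetric positive semidefinite, so every eigenvalue is real and nonnegative. The single zero eigenvalue shows the graph is connected.

[0, 1.6036, 1.8712, 2.6661, 3.2760, 4.8121, 5.2083, 5.6129, 6.9498]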